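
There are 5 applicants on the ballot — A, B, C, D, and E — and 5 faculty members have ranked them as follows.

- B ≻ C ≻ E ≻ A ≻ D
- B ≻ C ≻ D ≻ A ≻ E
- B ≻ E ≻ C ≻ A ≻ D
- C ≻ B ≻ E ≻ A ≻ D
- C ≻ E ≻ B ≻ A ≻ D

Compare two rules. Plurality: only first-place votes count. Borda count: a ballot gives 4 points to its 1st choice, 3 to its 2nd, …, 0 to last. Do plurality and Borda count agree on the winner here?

Plurality first-place counts: A 0, B 3, C 2, D 0, E 0 → B.
Borda totals: A 5, B 17, C 16, D 2, E 10 → B.
The two rules agree on B.

Yes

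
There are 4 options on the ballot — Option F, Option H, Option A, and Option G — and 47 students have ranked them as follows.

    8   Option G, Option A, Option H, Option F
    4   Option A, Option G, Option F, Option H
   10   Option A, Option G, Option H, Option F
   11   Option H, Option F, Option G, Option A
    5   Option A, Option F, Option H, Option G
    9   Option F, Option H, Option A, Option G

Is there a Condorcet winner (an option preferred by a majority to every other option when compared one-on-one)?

Yes

Head-to-head results (47 voters total):
Option F vs Option H: Option H wins 29–18.
Option F vs Option A: Option A wins 27–20.
Option F vs Option G: Option F wins 25–22.
Option H vs Option A: Option A wins 27–20.
Option H vs Option G: Option H wins 25–22.
Option A vs Option G: Option A wins 28–19.
Option A beats each rival — Option F (27–20), Option H (27–20), Option G (28–19) — so Option A is the Condorcet winner.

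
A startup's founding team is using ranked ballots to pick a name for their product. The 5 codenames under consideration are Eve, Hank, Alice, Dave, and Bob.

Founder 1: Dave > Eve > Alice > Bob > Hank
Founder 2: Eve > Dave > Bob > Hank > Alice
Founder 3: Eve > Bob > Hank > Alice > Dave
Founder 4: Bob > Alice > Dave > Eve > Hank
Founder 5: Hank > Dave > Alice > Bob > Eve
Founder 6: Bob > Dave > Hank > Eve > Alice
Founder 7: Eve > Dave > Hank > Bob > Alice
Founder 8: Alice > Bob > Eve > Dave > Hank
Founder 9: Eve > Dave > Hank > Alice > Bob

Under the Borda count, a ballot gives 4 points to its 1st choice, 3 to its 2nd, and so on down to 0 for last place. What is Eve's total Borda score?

23

Borda scores:
  Eve: 3 + 4 + 4 + 1 + 0 + 1 + 4 + 2 + 4 = 23
  Hank: 0 + 1 + 2 + 0 + 4 + 2 + 2 + 0 + 2 = 13
  Alice: 2 + 0 + 1 + 3 + 2 + 0 + 0 + 4 + 1 = 13
  Dave: 4 + 3 + 0 + 2 + 3 + 3 + 3 + 1 + 3 = 22
  Bob: 1 + 2 + 3 + 4 + 1 + 4 + 1 + 3 + 0 = 19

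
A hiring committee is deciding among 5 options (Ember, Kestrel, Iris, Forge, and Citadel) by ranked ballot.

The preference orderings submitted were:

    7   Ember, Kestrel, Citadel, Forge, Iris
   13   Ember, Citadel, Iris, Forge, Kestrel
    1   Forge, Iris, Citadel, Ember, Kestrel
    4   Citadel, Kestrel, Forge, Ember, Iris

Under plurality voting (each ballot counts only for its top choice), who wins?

Ember

First-place vote totals:
  Ember: 20
  Kestrel: 0
  Iris: 0
  Forge: 1
  Citadel: 4
Ember has the most first-place votes.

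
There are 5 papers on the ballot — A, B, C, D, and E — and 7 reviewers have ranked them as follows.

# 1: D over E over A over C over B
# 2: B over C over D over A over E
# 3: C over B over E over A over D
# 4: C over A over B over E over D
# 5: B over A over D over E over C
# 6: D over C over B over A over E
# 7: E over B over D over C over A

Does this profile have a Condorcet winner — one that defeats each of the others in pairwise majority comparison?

Head-to-head results (7 voters total):
A vs B: B wins 5–2.
A vs C: C wins 5–2.
A vs D: D wins 4–3.
A vs E: A wins 4–3.
B vs C: C wins 4–3.
B vs D: B wins 5–2.
B vs E: B wins 5–2.
C vs D: D wins 4–3.
C vs E: C wins 4–3.
D vs E: D wins 4–3.
No candidate beats all others: B beats D beats C beats B, a majority cycle.

No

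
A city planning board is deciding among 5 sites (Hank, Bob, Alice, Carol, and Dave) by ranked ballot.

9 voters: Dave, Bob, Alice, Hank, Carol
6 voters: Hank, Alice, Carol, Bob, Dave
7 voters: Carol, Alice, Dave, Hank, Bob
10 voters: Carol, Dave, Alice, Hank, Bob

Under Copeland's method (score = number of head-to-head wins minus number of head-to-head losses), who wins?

Carol

Pairwise results:
  Hank vs Bob: Hank wins 23–9.
  Hank vs Alice: Alice wins 26–6.
  Hank vs Carol: Carol wins 17–15.
  Hank vs Dave: Dave wins 26–6.
  Bob vs Alice: Alice wins 23–9.
  Bob vs Carol: Carol wins 23–9.
  Bob vs Dave: Dave wins 26–6.
  Alice vs Carol: Carol wins 17–15.
  Alice vs Dave: Dave wins 19–13.
  Carol vs Dave: Carol wins 23–9.
Copeland scores (wins − losses):
  Hank: 1 − 3 = -2
  Bob: 0 − 4 = -4
  Alice: 2 − 2 = 0
  Carol: 4 − 0 = 4
  Dave: 3 − 1 = 2
Carol has the best Copeland score.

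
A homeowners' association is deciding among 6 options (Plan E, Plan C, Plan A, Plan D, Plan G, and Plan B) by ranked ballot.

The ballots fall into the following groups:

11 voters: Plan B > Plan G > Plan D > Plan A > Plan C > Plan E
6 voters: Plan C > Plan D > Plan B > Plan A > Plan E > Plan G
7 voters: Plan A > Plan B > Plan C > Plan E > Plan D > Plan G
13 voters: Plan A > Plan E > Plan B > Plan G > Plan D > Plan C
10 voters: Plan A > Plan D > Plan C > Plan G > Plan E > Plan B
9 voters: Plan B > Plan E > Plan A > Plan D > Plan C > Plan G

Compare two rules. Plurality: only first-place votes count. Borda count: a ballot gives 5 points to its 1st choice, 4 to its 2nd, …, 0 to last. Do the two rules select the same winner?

Yes

Plurality first-place counts: Plan E 0, Plan C 6, Plan A 30, Plan D 0, Plan G 0, Plan B 20 → Plan A.
Borda totals: Plan E 118, Plan C 101, Plan A 211, Plan D 135, Plan G 90, Plan B 185 → Plan A.
The two rules agree on Plan A.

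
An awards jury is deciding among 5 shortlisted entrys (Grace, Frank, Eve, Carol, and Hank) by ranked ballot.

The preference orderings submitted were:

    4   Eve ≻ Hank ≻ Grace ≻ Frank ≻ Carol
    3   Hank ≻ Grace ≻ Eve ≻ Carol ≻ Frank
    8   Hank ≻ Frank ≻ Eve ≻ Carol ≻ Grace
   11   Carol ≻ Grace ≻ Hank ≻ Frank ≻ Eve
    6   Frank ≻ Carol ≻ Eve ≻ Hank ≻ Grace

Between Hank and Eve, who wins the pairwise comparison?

Hank

Ballots ranking Hank above Eve: 3+8+11 = 22.
Ballots ranking Eve above Hank: 4+6 = 10.
Hank wins the head-to-head, 22–10.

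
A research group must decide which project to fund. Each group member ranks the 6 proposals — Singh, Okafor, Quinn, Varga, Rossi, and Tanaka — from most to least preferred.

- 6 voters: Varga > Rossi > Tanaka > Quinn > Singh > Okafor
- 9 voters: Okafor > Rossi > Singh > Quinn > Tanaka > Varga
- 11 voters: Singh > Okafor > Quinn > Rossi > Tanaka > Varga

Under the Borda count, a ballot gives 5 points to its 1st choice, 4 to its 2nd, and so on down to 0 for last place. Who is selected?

Okafor

Borda scores:
  Singh: 6·1 + 9·3 + 11·5 = 88
  Okafor: 6·0 + 9·5 + 11·4 = 89
  Quinn: 6·2 + 9·2 + 11·3 = 63
  Varga: 6·5 + 9·0 + 11·0 = 30
  Rossi: 6·4 + 9·4 + 11·2 = 82
  Tanaka: 6·3 + 9·1 + 11·1 = 38
Okafor has the highest total.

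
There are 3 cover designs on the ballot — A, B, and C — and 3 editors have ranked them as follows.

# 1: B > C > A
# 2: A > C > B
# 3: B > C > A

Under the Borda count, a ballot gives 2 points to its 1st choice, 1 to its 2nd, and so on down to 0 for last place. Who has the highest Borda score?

Borda scores:
  A: 0 + 2 + 0 = 2
  B: 2 + 0 + 2 = 4
  C: 1 + 1 + 1 = 3
B has the highest total.

B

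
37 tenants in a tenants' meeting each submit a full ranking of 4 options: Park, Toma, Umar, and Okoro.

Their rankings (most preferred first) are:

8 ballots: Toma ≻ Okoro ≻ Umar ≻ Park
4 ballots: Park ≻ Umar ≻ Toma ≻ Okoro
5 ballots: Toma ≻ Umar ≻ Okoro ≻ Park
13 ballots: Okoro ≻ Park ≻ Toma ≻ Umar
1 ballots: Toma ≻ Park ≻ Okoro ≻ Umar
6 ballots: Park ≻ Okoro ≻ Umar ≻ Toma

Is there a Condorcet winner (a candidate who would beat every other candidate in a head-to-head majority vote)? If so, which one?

Okoro

Head-to-head results (37 voters total):
Park vs Toma: Park wins 23–14.
Park vs Umar: Park wins 24–13.
Park vs Okoro: Okoro wins 26–11.
Toma vs Umar: Toma wins 27–10.
Toma vs Okoro: Okoro wins 19–18.
Umar vs Okoro: Okoro wins 28–9.
Okoro beats each rival — Park (26–11), Toma (19–18), Umar (28–9) — so Okoro is the Condorcet winner.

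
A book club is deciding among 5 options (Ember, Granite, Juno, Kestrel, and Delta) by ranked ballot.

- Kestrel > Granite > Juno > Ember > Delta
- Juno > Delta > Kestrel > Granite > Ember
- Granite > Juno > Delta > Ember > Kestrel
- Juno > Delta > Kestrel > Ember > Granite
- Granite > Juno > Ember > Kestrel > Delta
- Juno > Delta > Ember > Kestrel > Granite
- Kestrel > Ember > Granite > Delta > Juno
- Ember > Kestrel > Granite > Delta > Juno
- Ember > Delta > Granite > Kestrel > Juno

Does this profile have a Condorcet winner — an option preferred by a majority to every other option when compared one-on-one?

No

Head-to-head results (9 voters total):
Ember vs Granite: Ember wins 5–4.
Ember vs Juno: Juno wins 6–3.
Ember vs Kestrel: Ember wins 5–4.
Ember vs Delta: Ember wins 5–4.
Granite vs Juno: Granite wins 6–3.
Granite vs Kestrel: Kestrel wins 6–3.
Granite vs Delta: Granite wins 5–4.
Juno vs Kestrel: Juno wins 5–4.
Juno vs Delta: Juno wins 6–3.
Kestrel vs Delta: Delta wins 5–4.
No candidate beats all others: Ember beats Granite beats Juno beats Ember, a majority cycle.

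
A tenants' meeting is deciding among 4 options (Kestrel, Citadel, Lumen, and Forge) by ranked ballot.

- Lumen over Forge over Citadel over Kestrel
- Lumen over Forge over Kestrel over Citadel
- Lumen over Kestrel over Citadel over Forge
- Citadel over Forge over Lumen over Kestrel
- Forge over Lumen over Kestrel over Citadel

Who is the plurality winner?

First-place vote totals:
  Kestrel: 0
  Citadel: 1
  Lumen: 3
  Forge: 1
Lumen has the most first-place votes.

Lumen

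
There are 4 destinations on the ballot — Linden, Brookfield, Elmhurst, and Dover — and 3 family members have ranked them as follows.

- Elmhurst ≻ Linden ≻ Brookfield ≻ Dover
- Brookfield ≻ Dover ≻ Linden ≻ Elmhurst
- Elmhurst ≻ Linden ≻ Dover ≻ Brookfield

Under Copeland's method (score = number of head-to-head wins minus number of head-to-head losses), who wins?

Elmhurst

Pairwise results:
  Linden vs Brookfield: Linden wins 2–1.
  Linden vs Elmhurst: Elmhurst wins 2–1.
  Linden vs Dover: Linden wins 2–1.
  Brookfield vs Elmhurst: Elmhurst wins 2–1.
  Brookfield vs Dover: Brookfield wins 2–1.
  Elmhurst vs Dover: Elmhurst wins 2–1.
Copeland scores (wins − losses):
  Linden: 2 − 1 = 1
  Brookfield: 1 − 2 = -1
  Elmhurst: 3 − 0 = 3
  Dover: 0 − 3 = -3
Elmhurst has the best Copeland score.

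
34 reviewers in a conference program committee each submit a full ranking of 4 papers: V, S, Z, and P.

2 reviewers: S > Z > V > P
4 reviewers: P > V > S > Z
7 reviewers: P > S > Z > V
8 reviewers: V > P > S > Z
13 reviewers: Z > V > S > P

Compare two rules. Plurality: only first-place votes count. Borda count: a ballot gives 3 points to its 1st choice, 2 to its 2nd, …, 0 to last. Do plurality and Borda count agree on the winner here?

No

Plurality first-place counts: V 8, S 2, Z 13, P 11 → Z.
Borda totals: V 60, S 45, Z 50, P 49 → V.
The two rules disagree: plurality picks Z, Borda picks V.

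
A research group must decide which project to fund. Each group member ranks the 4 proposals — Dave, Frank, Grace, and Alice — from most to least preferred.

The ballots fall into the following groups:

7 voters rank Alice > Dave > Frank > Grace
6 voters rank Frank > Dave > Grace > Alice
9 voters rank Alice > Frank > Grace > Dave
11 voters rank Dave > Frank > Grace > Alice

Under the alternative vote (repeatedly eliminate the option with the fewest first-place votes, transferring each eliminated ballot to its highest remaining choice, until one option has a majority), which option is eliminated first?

Round 1: Alice 16, Dave 11, Frank 6, Grace 0. Grace has the fewest and is eliminated.
Round 2: Alice 16, Dave 11, Frank 6. Frank has the fewest and is eliminated.
Round 3: Dave 17, Alice 16. Dave has a majority.

Grace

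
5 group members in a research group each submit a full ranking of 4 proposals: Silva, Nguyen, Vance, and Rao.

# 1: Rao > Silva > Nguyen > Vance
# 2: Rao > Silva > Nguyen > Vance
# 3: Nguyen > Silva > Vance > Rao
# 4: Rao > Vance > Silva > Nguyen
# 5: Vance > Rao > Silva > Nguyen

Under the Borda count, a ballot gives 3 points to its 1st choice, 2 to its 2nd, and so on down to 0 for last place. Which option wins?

Borda scores:
  Silva: 2 + 2 + 2 + 1 + 1 = 8
  Nguyen: 1 + 1 + 3 + 0 + 0 = 5
  Vance: 0 + 0 + 1 + 2 + 3 = 6
  Rao: 3 + 3 + 0 + 3 + 2 = 11
Rao has the highest total.

Rao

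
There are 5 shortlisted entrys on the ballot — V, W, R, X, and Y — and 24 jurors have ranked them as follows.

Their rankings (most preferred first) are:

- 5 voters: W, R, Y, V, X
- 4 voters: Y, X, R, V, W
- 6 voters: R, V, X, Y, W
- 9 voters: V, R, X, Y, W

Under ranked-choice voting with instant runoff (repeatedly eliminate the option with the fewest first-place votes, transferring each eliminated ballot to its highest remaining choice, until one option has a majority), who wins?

Round 1: V 9, R 6, W 5, Y 4, X 0. X has the fewest and is eliminated.
Round 2: V 9, R 6, W 5, Y 4. Y has the fewest and is eliminated.
Round 3: R 10, V 9, W 5. W has the fewest and is eliminated.
Round 4: R 15, V 9. R has a majority.

R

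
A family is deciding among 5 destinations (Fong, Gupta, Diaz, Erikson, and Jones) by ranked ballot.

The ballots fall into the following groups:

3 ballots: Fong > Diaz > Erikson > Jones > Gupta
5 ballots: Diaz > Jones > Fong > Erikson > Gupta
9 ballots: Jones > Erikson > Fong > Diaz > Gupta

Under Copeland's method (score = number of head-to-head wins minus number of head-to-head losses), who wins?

Jones

Pairwise results:
  Fong vs Gupta: Fong wins 17–0.
  Fong vs Diaz: Fong wins 12–5.
  Fong vs Erikson: Erikson wins 9–8.
  Fong vs Jones: Jones wins 14–3.
  Gupta vs Diaz: Diaz wins 17–0.
  Gupta vs Erikson: Erikson wins 17–0.
  Gupta vs Jones: Jones wins 17–0.
  Diaz vs Erikson: Erikson wins 9–8.
  Diaz vs Jones: Jones wins 9–8.
  Erikson vs Jones: Jones wins 14–3.
Copeland scores (wins − losses):
  Fong: 2 − 2 = 0
  Gupta: 0 − 4 = -4
  Diaz: 1 − 3 = -2
  Erikson: 3 − 1 = 2
  Jones: 4 − 0 = 4
Jones has the best Copeland score.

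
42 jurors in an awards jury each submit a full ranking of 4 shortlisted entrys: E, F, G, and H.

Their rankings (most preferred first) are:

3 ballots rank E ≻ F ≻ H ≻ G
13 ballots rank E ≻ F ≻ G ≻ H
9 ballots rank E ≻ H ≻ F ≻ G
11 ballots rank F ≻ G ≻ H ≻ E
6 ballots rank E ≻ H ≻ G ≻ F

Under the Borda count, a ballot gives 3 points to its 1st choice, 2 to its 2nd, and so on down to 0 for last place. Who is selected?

Borda scores:
  E: 3·3 + 13·3 + 9·3 + 11·0 + 6·3 = 93
  F: 3·2 + 13·2 + 9·1 + 11·3 + 6·0 = 74
  G: 3·0 + 13·1 + 9·0 + 11·2 + 6·1 = 41
  H: 3·1 + 13·0 + 9·2 + 11·1 + 6·2 = 44
E has the highest total.

E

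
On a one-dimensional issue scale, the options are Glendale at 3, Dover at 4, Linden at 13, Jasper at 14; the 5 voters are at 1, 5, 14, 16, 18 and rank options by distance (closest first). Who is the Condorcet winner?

Jasper

With single-peaked preferences on a line, the Condorcet winner is the candidate closest to the median voter.
The median voter (position 14) is closest to Jasper at 14.
Check: Jasper vs Dover — voters closer to Jasper: 3 of 5.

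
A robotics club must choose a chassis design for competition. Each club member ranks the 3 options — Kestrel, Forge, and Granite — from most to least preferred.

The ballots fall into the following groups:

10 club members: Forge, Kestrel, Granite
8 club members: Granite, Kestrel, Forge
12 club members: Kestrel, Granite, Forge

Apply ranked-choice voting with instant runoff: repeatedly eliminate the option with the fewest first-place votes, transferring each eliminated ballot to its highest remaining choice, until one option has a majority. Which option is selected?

Round 1: Kestrel 12, Forge 10, Granite 8. Granite has the fewest and is eliminated.
Round 2: Kestrel 20, Forge 10. Kestrel has a majority.

Kestrel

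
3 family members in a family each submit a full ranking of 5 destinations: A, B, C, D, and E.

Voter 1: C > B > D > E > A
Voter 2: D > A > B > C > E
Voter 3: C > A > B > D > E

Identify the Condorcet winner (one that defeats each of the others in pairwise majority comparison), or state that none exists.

C

Head-to-head results (3 voters total):
A vs B: A wins 2–1.
A vs C: C wins 2–1.
A vs D: D wins 2–1.
A vs E: A wins 2–1.
B vs C: C wins 2–1.
B vs D: B wins 2–1.
B vs E: B wins 3–0.
C vs D: C wins 2–1.
C vs E: C wins 3–0.
D vs E: D wins 3–0.
C beats each rival — A (2–1), B (2–1), D (2–1), E (3–0) — so C is the Condorcet winner.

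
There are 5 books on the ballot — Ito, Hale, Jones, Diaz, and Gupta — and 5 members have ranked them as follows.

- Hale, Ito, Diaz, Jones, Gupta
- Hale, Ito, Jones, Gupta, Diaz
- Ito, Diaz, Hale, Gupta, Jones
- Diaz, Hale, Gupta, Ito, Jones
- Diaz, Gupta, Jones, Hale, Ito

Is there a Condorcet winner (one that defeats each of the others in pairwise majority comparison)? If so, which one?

No Condorcet winner

Head-to-head results (5 voters total):
Ito vs Hale: Hale wins 4–1.
Ito vs Jones: Ito wins 4–1.
Ito vs Diaz: Ito wins 3–2.
Ito vs Gupta: Ito wins 3–2.
Hale vs Jones: Hale wins 4–1.
Hale vs Diaz: Diaz wins 3–2.
Hale vs Gupta: Hale wins 4–1.
Jones vs Diaz: Diaz wins 4–1.
Jones vs Gupta: Gupta wins 3–2.
Diaz vs Gupta: Diaz wins 4–1.
No candidate beats all others: Ito beats Diaz beats Hale beats Ito, a majority cycle.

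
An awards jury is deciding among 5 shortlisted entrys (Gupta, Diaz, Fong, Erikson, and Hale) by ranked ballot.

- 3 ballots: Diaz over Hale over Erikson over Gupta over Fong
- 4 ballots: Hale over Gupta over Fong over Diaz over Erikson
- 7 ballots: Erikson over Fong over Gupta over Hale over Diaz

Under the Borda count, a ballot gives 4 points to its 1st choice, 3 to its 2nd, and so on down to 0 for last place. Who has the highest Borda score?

Borda scores:
  Gupta: 3·1 + 4·3 + 7·2 = 29
  Diaz: 3·4 + 4·1 + 7·0 = 16
  Fong: 3·0 + 4·2 + 7·3 = 29
  Erikson: 3·2 + 4·0 + 7·4 = 34
  Hale: 3·3 + 4·4 + 7·1 = 32
Erikson has the highest total.

Erikson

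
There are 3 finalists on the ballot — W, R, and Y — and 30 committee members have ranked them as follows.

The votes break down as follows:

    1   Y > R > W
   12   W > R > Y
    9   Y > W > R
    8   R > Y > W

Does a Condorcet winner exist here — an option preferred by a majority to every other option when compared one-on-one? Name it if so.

Head-to-head results (30 voters total):
W vs R: W wins 21–9.
W vs Y: Y wins 18–12.
R vs Y: R wins 20–10.
No candidate beats all others: W beats R beats Y beats W, a majority cycle.

There is no Condorcet winner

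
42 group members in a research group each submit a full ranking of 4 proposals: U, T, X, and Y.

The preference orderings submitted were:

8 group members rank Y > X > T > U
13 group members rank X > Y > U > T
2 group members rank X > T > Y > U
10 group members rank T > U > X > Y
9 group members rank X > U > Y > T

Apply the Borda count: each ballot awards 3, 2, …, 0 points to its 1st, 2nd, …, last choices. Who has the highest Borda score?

X

Borda scores:
  U: 8·0 + 13·1 + 2·0 + 10·2 + 9·2 = 51
  T: 8·1 + 13·0 + 2·2 + 10·3 + 9·0 = 42
  X: 8·2 + 13·3 + 2·3 + 10·1 + 9·3 = 98
  Y: 8·3 + 13·2 + 2·1 + 10·0 + 9·1 = 61
X has the highest total.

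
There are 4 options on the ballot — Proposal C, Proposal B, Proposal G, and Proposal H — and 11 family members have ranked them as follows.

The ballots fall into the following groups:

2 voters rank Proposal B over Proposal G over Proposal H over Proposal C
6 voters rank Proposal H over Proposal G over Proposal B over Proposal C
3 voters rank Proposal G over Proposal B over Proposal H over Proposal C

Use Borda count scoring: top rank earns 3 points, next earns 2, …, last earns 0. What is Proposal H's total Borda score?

Borda scores:
  Proposal C: 2·0 + 6·0 + 3·0 = 0
  Proposal B: 2·3 + 6·1 + 3·2 = 18
  Proposal G: 2·2 + 6·2 + 3·3 = 25
  Proposal H: 2·1 + 6·3 + 3·1 = 23

23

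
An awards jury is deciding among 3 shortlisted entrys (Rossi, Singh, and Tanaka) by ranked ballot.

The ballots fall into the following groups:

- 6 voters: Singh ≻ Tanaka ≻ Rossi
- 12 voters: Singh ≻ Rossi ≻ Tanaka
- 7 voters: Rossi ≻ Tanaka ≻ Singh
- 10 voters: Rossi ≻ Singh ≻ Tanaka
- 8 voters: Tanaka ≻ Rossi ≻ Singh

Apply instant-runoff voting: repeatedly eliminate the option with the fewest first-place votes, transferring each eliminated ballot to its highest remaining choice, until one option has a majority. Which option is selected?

Rossi

Round 1: Singh 18, Rossi 17, Tanaka 8. Tanaka has the fewest and is eliminated.
Round 2: Rossi 25, Singh 18. Rossi has a majority.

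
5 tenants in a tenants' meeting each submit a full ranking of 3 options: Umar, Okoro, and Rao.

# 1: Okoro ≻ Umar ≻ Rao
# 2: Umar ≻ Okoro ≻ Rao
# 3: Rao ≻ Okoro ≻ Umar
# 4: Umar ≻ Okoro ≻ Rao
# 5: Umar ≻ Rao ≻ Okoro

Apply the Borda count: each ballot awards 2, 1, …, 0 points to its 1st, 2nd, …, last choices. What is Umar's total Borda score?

7

Borda scores:
  Umar: 1 + 2 + 0 + 2 + 2 = 7
  Okoro: 2 + 1 + 1 + 1 + 0 = 5
  Rao: 0 + 0 + 2 + 0 + 1 = 3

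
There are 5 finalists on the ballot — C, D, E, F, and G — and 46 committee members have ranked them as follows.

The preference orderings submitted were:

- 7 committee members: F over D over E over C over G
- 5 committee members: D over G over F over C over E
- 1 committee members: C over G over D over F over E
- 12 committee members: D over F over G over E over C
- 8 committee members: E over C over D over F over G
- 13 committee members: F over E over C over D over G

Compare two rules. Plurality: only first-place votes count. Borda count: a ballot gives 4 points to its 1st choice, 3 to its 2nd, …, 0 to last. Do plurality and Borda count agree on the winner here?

Yes

Plurality first-place counts: C 1, D 17, E 8, F 20, G 0 → F.
Borda totals: C 66, D 120, E 97, F 135, G 42 → F.
The two rules agree on F.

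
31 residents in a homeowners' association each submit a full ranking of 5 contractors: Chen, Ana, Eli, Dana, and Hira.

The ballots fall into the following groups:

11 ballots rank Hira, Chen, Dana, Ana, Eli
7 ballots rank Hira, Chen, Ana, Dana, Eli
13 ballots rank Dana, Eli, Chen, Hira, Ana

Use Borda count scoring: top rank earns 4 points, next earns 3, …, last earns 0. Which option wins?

Borda scores:
  Chen: 11·3 + 7·3 + 13·2 = 80
  Ana: 11·1 + 7·2 + 13·0 = 25
  Eli: 11·0 + 7·0 + 13·3 = 39
  Dana: 11·2 + 7·1 + 13·4 = 81
  Hira: 11·4 + 7·4 + 13·1 = 85
Hira has the highest total.

Hira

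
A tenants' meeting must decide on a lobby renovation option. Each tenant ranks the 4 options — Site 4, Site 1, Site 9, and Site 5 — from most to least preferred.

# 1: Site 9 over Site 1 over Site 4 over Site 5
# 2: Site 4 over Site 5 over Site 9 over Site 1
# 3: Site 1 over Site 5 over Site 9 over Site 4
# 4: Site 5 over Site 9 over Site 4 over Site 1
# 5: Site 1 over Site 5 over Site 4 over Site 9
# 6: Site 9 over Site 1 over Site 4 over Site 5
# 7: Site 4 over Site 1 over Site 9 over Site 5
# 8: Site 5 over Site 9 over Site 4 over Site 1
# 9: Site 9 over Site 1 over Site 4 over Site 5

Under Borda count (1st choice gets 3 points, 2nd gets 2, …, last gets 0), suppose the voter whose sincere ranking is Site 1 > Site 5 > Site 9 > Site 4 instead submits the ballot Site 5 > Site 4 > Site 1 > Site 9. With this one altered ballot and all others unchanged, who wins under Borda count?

Site 9

Borda totals with the altered ballot: Site 4 14, Site 1 12, Site 9 15, Site 5 13.
The winner is unchanged: still Site 9.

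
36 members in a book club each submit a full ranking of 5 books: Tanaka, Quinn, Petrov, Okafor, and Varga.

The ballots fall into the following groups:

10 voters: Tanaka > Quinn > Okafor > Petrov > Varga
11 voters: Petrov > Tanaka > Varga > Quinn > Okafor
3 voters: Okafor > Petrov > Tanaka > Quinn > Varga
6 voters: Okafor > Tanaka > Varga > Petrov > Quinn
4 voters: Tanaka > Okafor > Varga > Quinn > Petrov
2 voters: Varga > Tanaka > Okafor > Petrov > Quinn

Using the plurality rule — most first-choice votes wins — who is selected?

Tanaka

First-place vote totals:
  Tanaka: 14
  Quinn: 0
  Petrov: 11
  Okafor: 9
  Varga: 2
Tanaka has the most first-place votes.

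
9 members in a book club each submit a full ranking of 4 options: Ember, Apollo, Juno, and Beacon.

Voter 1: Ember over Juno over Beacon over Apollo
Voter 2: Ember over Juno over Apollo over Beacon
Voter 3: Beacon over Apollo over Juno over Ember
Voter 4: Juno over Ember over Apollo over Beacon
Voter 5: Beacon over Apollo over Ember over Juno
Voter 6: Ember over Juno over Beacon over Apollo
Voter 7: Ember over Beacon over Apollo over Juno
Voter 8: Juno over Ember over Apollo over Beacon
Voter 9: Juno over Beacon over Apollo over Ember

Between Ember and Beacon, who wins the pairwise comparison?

Ballots ranking Ember above Beacon: 6.
Ballots ranking Beacon above Ember: 3.
Ember wins the head-to-head, 6–3.

Ember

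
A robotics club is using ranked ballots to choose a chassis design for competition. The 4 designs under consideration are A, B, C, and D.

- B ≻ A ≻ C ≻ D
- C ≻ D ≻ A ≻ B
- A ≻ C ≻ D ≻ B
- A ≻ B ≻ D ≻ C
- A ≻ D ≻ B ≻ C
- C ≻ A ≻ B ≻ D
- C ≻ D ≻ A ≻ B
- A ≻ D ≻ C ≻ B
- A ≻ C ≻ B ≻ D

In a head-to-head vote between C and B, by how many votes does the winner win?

Ballots ranking C above B: 6.
Ballots ranking B above C: 3.
C wins 6–3, a margin of 3.

3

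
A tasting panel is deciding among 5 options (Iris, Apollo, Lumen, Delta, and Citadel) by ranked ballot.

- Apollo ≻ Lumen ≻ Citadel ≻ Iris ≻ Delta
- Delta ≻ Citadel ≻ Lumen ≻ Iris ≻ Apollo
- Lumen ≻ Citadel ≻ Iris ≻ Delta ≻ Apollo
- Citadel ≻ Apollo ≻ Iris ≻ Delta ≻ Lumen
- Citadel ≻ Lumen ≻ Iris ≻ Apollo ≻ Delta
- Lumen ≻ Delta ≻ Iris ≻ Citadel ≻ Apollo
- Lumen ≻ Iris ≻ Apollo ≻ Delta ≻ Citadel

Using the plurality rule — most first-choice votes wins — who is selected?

First-place vote totals:
  Iris: 0
  Apollo: 1
  Lumen: 3
  Delta: 1
  Citadel: 2
Lumen has the most first-place votes.

Lumen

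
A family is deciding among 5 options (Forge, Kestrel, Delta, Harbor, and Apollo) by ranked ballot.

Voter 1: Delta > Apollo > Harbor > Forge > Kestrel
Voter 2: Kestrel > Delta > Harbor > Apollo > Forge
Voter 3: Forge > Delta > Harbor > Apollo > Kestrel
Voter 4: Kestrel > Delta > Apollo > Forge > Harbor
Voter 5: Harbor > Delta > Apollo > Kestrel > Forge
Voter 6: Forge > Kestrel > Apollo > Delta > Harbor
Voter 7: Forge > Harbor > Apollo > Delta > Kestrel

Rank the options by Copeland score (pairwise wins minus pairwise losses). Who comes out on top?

Delta

Pairwise results:
  Forge vs Kestrel: Forge wins 4–3.
  Forge vs Delta: Delta wins 4–3.
  Forge vs Harbor: Forge wins 4–3.
  Forge vs Apollo: Apollo wins 4–3.
  Kestrel vs Delta: Delta wins 4–3.
  Kestrel vs Harbor: Harbor wins 4–3.
  Kestrel vs Apollo: Apollo wins 4–3.
  Delta vs Harbor: Delta wins 5–2.
  Delta vs Apollo: Delta wins 5–2.
  Harbor vs Apollo: Harbor wins 4–3.
Copeland scores (wins − losses):
  Forge: 2 − 2 = 0
  Kestrel: 0 − 4 = -4
  Delta: 4 − 0 = 4
  Harbor: 2 − 2 = 0
  Apollo: 2 − 2 = 0
Delta has the best Copeland score.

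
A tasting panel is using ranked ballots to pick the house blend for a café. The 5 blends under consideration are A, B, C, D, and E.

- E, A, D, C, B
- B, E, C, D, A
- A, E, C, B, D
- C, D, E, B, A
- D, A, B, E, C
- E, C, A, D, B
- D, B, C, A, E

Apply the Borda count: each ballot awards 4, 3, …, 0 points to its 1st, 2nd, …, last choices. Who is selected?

E

Borda scores:
  A: 3 + 0 + 4 + 0 + 3 + 2 + 1 = 13
  B: 0 + 4 + 1 + 1 + 2 + 0 + 3 = 11
  C: 1 + 2 + 2 + 4 + 0 + 3 + 2 = 14
  D: 2 + 1 + 0 + 3 + 4 + 1 + 4 = 15
  E: 4 + 3 + 3 + 2 + 1 + 4 + 0 = 17
E has the highest total.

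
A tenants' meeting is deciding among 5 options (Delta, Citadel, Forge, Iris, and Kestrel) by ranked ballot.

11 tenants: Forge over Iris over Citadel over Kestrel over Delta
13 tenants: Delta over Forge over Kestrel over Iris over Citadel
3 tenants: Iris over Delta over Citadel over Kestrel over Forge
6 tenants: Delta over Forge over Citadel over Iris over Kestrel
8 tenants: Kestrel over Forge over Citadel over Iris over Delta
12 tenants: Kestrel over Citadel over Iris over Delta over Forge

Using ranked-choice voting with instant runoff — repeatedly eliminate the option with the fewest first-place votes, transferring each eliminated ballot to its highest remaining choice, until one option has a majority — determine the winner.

Round 1: Kestrel 20, Delta 19, Forge 11, Iris 3, Citadel 0. Citadel has the fewest and is eliminated.
Round 2: Kestrel 20, Delta 19, Forge 11, Iris 3. Iris has the fewest and is eliminated.
Round 3: Delta 22, Kestrel 20, Forge 11. Forge has the fewest and is eliminated.
Round 4: Kestrel 31, Delta 22. Kestrel has a majority.

Kestrel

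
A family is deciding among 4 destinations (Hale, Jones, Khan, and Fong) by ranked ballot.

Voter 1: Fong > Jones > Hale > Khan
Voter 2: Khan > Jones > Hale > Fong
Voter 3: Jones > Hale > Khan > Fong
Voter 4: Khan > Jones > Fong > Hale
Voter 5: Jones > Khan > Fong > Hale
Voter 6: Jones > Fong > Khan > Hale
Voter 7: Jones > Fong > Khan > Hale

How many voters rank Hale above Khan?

2

Ballots ranking Hale above Khan: 2.
Ballots ranking Khan above Hale: 5.
So 2 of 7 voters prefer Hale to Khan.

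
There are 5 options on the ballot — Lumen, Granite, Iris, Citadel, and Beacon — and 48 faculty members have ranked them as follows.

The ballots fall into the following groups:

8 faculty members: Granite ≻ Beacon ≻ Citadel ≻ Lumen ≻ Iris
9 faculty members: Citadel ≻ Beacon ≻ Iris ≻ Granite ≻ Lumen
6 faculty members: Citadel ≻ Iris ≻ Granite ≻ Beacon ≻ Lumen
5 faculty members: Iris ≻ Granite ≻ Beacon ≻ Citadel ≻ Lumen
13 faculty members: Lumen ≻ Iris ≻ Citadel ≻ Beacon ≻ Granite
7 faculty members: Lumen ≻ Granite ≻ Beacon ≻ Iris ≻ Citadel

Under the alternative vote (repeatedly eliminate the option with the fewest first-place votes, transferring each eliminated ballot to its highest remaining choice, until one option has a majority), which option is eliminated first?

Beacon

Round 1: Lumen 20, Citadel 15, Granite 8, Iris 5, Beacon 0. Beacon has the fewest and is eliminated.
Round 2: Lumen 20, Citadel 15, Granite 8, Iris 5. Iris has the fewest and is eliminated.
Round 3: Lumen 20, Citadel 15, Granite 13. Granite has the fewest and is eliminated.
Round 4: Citadel 28, Lumen 20. Citadel has a majority.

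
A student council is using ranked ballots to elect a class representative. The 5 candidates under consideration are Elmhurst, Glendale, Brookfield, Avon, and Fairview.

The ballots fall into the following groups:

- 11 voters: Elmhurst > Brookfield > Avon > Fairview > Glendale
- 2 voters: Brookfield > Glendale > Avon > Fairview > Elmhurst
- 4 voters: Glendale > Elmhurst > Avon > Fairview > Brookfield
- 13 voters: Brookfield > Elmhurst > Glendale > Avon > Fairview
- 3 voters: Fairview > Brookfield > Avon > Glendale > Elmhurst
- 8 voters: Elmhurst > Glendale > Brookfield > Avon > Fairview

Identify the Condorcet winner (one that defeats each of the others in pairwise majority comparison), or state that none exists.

Head-to-head results (41 voters total):
Elmhurst vs Glendale: Elmhurst wins 32–9.
Elmhurst vs Brookfield: Elmhurst wins 23–18.
Elmhurst vs Avon: Elmhurst wins 36–5.
Elmhurst vs Fairview: Elmhurst wins 36–5.
Glendale vs Brookfield: Brookfield wins 29–12.
Glendale vs Avon: Glendale wins 27–14.
Glendale vs Fairview: Glendale wins 27–14.
Brookfield vs Avon: Brookfield wins 37–4.
Brookfield vs Fairview: Brookfield wins 34–7.
Avon vs Fairview: Avon wins 38–3.
Elmhurst beats each rival — Glendale (32–9), Brookfield (23–18), Avon (36–5), Fairview (36–5) — so Elmhurst is the Condorcet winner.

Elmhurst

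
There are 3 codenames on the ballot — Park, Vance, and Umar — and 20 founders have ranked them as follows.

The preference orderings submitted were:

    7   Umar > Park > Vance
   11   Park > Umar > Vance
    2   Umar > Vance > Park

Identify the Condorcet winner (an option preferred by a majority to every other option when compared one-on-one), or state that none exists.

Head-to-head results (20 voters total):
Park vs Vance: Park wins 18–2.
Park vs Umar: Park wins 11–9.
Vance vs Umar: Umar wins 20–0.
Park beats each rival — Vance (18–2), Umar (11–9) — so Park is the Condorcet winner.

Park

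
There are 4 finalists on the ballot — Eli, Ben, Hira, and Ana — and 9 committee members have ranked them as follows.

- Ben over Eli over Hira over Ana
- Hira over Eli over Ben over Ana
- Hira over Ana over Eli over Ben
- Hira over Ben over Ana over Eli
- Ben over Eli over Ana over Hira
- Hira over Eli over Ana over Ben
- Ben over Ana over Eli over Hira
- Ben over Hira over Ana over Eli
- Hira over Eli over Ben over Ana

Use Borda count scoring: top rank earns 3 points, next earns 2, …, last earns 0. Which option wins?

Hira

Borda scores:
  Eli: 2 + 2 + 1 + 0 + 2 + 2 + 1 + 0 + 2 = 12
  Ben: 3 + 1 + 0 + 2 + 3 + 0 + 3 + 3 + 1 = 16
  Hira: 1 + 3 + 3 + 3 + 0 + 3 + 0 + 2 + 3 = 18
  Ana: 0 + 0 + 2 + 1 + 1 + 1 + 2 + 1 + 0 = 8
Hira has the highest total.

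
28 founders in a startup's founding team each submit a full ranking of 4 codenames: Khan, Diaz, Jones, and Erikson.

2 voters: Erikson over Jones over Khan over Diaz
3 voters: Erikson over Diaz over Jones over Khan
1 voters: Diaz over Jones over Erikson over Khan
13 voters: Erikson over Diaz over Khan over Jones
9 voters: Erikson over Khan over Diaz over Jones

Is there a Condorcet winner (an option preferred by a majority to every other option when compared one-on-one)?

Yes

Head-to-head results (28 voters total):
Khan vs Diaz: Diaz wins 17–11.
Khan vs Jones: Khan wins 22–6.
Khan vs Erikson: Erikson wins 28–0.
Diaz vs Jones: Diaz wins 26–2.
Diaz vs Erikson: Erikson wins 27–1.
Jones vs Erikson: Erikson wins 27–1.
Erikson beats each rival — Khan (28–0), Diaz (27–1), Jones (27–1) — so Erikson is the Condorcet winner.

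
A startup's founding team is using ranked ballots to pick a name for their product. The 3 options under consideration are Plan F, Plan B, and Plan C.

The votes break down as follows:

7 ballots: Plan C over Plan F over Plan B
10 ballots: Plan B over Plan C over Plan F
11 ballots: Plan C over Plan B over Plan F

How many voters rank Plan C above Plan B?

Ballots ranking Plan C above Plan B: 7+11 = 18.
Ballots ranking Plan B above Plan C: 10.
So 18 of 28 voters prefer Plan C to Plan B.

18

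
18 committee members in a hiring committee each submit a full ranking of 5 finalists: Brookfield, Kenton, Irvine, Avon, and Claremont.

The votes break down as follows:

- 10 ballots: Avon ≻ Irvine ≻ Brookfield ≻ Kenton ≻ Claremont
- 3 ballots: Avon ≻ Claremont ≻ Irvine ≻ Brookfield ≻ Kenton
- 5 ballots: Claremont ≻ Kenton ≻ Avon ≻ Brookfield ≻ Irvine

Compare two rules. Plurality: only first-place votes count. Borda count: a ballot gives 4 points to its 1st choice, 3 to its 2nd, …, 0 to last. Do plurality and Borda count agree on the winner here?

Plurality first-place counts: Brookfield 0, Kenton 0, Irvine 0, Avon 13, Claremont 5 → Avon.
Borda totals: Brookfield 28, Kenton 25, Irvine 36, Avon 62, Claremont 29 → Avon.
The two rules agree on Avon.

Yes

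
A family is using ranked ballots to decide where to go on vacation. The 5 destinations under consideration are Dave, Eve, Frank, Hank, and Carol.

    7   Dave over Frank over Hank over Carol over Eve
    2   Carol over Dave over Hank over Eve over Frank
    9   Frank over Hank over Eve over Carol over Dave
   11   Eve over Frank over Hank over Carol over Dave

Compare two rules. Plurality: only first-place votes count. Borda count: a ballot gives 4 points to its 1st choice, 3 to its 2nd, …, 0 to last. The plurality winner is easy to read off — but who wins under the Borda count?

Plurality first-place counts: Dave 7, Eve 11, Frank 9, Hank 0, Carol 2 → Eve.
Borda totals: Dave 34, Eve 64, Frank 90, Hank 67, Carol 35 → Frank.

Frank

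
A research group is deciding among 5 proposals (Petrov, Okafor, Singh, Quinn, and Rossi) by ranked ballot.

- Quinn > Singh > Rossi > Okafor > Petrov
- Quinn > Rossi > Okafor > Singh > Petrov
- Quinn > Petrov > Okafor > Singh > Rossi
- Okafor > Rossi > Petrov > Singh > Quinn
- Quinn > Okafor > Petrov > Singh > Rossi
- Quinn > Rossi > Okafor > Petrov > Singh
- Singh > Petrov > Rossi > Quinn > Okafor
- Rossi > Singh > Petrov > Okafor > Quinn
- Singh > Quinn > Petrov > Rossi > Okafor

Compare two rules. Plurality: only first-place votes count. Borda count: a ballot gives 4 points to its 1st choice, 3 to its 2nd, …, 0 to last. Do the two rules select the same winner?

Yes

Plurality first-place counts: Petrov 0, Okafor 1, Singh 2, Quinn 5, Rossi 1 → Quinn.
Borda totals: Petrov 15, Okafor 15, Singh 18, Quinn 24, Rossi 18 → Quinn.
The two rules agree on Quinn.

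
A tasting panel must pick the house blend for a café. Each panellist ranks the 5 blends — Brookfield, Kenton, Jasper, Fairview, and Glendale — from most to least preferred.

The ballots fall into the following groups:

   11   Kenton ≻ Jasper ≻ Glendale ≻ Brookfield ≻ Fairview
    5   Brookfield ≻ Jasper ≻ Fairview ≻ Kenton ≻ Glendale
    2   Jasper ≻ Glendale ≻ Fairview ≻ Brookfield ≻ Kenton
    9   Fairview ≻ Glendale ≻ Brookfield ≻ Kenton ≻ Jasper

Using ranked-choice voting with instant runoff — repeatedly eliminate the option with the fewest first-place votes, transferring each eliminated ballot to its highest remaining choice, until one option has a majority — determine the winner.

Round 1: Kenton 11, Fairview 9, Brookfield 5, Jasper 2, Glendale 0. Glendale has the fewest and is eliminated.
Round 2: Kenton 11, Fairview 9, Brookfield 5, Jasper 2. Jasper has the fewest and is eliminated.
Round 3: Kenton 11, Fairview 11, Brookfield 5. Brookfield has the fewest and is eliminated.
Round 4: Fairview 16, Kenton 11. Fairview has a majority.

Fairview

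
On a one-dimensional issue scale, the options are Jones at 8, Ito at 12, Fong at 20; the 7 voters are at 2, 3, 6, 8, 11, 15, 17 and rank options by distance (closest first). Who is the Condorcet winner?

With single-peaked preferences on a line, the Condorcet winner is the candidate closest to the median voter.
The median voter (position 8) is closest to Jones at 8.
Check: Jones vs Fong — voters closer to Jones: 5 of 7.

Jones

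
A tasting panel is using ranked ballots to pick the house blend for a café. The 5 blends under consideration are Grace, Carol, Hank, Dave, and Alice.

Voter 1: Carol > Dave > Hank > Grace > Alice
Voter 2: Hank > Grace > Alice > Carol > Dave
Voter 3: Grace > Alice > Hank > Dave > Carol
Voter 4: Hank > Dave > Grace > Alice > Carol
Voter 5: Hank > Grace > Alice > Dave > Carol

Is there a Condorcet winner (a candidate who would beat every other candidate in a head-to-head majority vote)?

Yes

Head-to-head results (5 voters total):
Grace vs Carol: Grace wins 4–1.
Grace vs Hank: Hank wins 4–1.
Grace vs Dave: Grace wins 3–2.
Grace vs Alice: Grace wins 5–0.
Carol vs Hank: Hank wins 4–1.
Carol vs Dave: Dave wins 3–2.
Carol vs Alice: Alice wins 4–1.
Hank vs Dave: Hank wins 4–1.
Hank vs Alice: Hank wins 4–1.
Dave vs Alice: Alice wins 3–2.
Hank beats each rival — Grace (4–1), Carol (4–1), Dave (4–1), Alice (4–1) — so Hank is the Condorcet winner.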